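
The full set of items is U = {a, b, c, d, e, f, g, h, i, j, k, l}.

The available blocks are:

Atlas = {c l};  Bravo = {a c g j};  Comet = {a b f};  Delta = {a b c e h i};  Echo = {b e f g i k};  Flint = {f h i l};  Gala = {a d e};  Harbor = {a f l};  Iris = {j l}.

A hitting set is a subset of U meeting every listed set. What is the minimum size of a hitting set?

3

T = {a, i, l} meets every block (each contains at least one member of T), and |T| = 3.
No choice of 2 items meets every block, so 3 is the minimum.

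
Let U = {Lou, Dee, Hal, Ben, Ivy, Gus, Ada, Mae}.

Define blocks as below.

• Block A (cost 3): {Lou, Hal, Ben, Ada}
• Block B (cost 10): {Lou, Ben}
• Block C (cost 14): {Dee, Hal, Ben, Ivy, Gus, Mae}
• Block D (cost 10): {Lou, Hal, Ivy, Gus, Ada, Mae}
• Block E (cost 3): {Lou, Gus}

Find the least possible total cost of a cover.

A, C together cover every item (A ∪ C = {Lou, Dee, Hal, Ben, Ivy, Gus, Ada, Mae}); total cost 3 + 14 = 17.
The greedy pick A, E, C costs 20; no covering selection beats 17.

17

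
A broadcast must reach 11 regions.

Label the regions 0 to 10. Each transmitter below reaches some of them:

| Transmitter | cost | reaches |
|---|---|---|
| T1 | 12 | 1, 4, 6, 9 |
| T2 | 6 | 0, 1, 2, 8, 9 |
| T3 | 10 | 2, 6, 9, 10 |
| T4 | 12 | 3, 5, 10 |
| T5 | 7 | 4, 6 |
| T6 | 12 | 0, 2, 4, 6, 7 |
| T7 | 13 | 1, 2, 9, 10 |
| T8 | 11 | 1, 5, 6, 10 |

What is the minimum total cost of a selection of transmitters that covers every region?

T2, T4, T6 together cover every region (T2 ∪ T4 ∪ T6 = {0, 1, 2, 3, 4, 5, 6, 7, 8, 9, 10}); total cost 6 + 12 + 12 = 30.
The greedy pick T2, T5, T4, T6 costs 37; no covering selection beats 30.

30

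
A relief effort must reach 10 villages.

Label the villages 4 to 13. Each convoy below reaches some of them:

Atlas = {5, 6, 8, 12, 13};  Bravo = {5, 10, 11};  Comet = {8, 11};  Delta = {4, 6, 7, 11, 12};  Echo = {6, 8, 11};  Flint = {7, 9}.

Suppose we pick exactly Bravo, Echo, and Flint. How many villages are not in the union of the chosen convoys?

3

Union of Bravo, Echo, Flint = {5, 6, 7, 8, 9, 10, 11}.
Not covered: 4, 12, 13 — 3 villages.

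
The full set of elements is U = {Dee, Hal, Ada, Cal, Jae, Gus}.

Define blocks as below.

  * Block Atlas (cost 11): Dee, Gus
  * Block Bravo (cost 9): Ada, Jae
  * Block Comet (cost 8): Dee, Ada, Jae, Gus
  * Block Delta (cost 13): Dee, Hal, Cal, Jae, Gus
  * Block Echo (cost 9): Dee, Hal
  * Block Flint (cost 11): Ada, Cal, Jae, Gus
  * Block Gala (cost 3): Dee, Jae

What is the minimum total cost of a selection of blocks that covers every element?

20

Echo, Flint together cover every element (Echo ∪ Flint = {Dee, Hal, Ada, Cal, Jae, Gus}); total cost 9 + 11 = 20.
The greedy pick Gala, Flint, Echo costs 23; no covering selection beats 20.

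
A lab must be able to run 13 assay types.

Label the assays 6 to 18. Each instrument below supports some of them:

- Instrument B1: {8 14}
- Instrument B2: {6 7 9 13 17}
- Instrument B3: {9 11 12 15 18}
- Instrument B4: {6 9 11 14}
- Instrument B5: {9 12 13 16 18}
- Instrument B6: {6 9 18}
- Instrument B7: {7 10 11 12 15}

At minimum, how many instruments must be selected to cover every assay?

4

Take {B1, B2, B5, B7}. Their union is {6, 7, 8, 9, 10, 11, 12, 13, 14, 15, 16, 17, 18}, which is all 13 assays.
Only B1 contains 8, so B1 is forced; the remaining 11 assays need at least 3 more instruments (each remaining instrument adds at most 5) — so at least 4 instruments are needed, and 4 is optimal.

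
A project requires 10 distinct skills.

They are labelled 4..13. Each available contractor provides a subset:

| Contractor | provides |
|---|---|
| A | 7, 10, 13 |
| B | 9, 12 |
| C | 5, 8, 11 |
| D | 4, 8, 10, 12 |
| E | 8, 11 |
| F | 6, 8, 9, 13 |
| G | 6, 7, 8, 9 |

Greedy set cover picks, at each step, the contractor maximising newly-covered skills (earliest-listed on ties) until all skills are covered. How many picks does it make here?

4

Greedy: pick D (covers 4 new) → pick F (covers 3 new) → pick C (covers 2 new) → pick A (covers 1 new). Total picks: 4.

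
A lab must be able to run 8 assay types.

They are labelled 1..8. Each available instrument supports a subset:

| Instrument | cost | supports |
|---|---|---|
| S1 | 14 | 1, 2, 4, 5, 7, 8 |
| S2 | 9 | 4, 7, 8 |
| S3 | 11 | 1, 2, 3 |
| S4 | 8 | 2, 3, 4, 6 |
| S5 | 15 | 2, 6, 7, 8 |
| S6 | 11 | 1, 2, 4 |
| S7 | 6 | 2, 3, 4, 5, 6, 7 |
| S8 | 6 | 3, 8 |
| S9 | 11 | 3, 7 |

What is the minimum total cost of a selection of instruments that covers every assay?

20

S1, S7 together cover every assay (S1 ∪ S7 = {1, 2, 3, 4, 5, 6, 7, 8}); total cost 14 + 6 = 20.
The greedy pick S7, S8, S3 costs 23; no covering selection beats 20.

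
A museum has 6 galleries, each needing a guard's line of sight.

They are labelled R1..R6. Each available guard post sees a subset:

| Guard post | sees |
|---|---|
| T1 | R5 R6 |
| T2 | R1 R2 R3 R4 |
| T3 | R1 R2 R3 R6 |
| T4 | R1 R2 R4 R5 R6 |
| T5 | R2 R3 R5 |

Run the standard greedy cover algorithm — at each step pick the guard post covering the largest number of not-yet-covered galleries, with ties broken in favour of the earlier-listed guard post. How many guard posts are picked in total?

Greedy: pick T4 (covers 5 new) → pick T2 (covers 1 new). Total picks: 2.

2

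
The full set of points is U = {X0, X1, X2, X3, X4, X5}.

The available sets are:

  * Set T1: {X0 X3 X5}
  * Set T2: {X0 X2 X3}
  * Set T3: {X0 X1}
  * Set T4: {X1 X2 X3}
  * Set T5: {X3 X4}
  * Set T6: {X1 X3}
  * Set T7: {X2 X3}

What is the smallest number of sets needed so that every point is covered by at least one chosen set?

3

T1 and T4 and T5 together: T1 ∪ T4 ∪ T5 = {X0, X1, X2, X3, X4, X5} — every point is covered.
Only T5 contains X4, so T5 is forced; the remaining 4 points need at least 2 more sets (each remaining set adds at most 2) — so at least 3 sets are needed, and 3 is optimal.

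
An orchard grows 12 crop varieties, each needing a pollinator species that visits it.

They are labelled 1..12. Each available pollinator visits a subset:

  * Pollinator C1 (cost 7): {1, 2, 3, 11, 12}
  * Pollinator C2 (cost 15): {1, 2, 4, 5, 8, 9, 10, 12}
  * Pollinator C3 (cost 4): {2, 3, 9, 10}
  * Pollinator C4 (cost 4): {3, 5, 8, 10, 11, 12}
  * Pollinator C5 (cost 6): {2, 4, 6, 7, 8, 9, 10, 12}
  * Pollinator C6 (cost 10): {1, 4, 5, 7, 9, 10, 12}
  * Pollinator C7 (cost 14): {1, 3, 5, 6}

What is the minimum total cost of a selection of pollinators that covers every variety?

C1, C4, C5 together cover every variety (C1 ∪ C4 ∪ C5 = {1, 2, 3, 4, 5, 6, 7, 8, 9, 10, 11, 12}); total cost 7 + 4 + 6 = 17.
No covering selection has total cost below 17.

17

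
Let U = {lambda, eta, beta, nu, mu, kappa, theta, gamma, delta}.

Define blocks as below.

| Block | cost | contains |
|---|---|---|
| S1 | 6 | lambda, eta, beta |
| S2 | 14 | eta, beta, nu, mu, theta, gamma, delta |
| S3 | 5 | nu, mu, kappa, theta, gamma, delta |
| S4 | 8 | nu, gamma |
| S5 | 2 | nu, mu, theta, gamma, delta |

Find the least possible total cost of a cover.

S1, S3 together cover every point (S1 ∪ S3 = {lambda, eta, beta, nu, mu, kappa, theta, gamma, delta}); total cost 6 + 5 = 11.
The greedy pick S5, S1, S3 costs 13; no covering selection beats 11.

11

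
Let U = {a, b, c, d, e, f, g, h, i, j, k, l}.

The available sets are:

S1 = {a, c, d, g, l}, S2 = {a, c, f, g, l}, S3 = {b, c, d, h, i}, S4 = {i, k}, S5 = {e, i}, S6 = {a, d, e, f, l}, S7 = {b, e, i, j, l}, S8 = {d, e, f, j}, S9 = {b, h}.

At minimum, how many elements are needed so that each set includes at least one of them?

4

T = {b, e, g, i} meets every set (each contains at least one member of T), and |T| = 4.
No choice of 3 elements meets every set, so 4 is the minimum.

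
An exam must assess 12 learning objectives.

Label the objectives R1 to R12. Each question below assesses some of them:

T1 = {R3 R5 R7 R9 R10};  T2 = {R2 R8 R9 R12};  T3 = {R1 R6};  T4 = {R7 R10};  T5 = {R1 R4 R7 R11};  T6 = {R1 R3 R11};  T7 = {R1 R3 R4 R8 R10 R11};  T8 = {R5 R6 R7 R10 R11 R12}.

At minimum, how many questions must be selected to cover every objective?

3

T2 and T7 and T8 together: T2 ∪ T7 ∪ T8 = {R1, R2, R3, R4, R5, R6, R7, R8, R9, R10, R11, R12} — every objective is covered.
Only T2 contains R2, so T2 is forced; the remaining 8 objectives need at least 2 more questions (each remaining question adds at most 5) — so at least 3 questions are needed, and 3 is optimal.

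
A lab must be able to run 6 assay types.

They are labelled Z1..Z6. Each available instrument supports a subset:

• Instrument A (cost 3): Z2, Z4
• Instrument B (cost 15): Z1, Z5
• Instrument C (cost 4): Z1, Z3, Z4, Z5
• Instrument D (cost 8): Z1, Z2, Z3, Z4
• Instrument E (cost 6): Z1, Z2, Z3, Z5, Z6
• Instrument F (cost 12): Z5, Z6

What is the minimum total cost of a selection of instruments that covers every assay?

9

A, E together cover every assay (A ∪ E = {Z1, Z2, Z3, Z4, Z5, Z6}); total cost 3 + 6 = 9.
The greedy pick C, A, E costs 13; no covering selection beats 9.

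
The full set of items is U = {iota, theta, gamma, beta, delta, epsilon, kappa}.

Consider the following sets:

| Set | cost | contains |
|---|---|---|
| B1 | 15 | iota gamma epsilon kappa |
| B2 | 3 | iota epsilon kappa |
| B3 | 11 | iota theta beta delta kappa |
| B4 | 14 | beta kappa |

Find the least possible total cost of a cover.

B1, B3 together cover every item (B1 ∪ B3 = {iota, theta, gamma, beta, delta, epsilon, kappa}); total cost 15 + 11 = 26.
The greedy pick B2, B3, B1 costs 29; no covering selection beats 26.

26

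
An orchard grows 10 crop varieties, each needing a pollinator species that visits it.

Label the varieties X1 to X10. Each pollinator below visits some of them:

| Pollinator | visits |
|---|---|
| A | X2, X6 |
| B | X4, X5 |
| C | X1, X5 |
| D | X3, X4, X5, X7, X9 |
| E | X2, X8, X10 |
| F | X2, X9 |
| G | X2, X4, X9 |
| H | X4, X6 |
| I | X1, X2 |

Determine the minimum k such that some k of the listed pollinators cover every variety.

4

D and E and H and I together: D ∪ E ∪ H ∪ I = {X1, X2, X3, X4, X5, X6, X7, X8, X9, X10} — every variety is covered.
No 3 of the 9 pollinators cover everything (all 84 combinations miss at least one variety), so 4 is optimal.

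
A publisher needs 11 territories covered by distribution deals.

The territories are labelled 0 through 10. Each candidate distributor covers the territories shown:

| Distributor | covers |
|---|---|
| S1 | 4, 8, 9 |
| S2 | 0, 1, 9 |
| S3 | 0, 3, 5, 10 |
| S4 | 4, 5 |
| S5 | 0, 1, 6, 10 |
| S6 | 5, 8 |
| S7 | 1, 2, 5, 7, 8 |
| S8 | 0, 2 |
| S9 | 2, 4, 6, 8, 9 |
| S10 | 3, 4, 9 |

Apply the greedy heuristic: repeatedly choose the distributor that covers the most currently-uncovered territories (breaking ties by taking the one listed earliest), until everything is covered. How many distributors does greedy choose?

Greedy: pick S7 (covers 5 new) → pick S3 (covers 3 new) → pick S9 (covers 3 new). Total picks: 3.

3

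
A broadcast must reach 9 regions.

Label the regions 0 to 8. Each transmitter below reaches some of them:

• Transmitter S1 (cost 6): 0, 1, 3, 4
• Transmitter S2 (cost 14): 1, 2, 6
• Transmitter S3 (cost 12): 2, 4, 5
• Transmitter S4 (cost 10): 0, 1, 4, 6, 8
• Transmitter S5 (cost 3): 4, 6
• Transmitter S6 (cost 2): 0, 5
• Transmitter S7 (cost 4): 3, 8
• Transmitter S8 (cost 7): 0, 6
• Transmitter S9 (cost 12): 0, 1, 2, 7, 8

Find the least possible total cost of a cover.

21

S5, S6, S7, S9 together cover every region (S5 ∪ S6 ∪ S7 ∪ S9 = {0, 1, 2, 3, 4, 5, 6, 7, 8}); total cost 3 + 2 + 4 + 12 = 21.
No covering selection has total cost below 21.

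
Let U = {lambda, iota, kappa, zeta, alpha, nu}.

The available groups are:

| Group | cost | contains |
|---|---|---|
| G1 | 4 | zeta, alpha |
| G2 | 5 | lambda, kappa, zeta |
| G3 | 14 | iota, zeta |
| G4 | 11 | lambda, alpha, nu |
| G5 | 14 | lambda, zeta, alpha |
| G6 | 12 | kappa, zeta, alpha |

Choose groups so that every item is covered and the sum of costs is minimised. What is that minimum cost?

30

G2, G3, G4 together cover every item (G2 ∪ G3 ∪ G4 = {lambda, iota, kappa, zeta, alpha, nu}); total cost 5 + 14 + 11 = 30.
The greedy pick G2, G1, G4, G3 costs 34; no covering selection beats 30.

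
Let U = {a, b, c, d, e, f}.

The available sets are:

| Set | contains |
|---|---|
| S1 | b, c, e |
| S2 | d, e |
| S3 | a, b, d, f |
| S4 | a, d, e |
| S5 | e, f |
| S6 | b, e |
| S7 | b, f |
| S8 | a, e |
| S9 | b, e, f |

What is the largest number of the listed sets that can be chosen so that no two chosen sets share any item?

2

S7, S8 are pairwise disjoint (S7={b,f}; S8={a,e}).
Every remaining set overlaps one of these, and no 3 of the listed sets are pairwise disjoint, so 2 is the maximum.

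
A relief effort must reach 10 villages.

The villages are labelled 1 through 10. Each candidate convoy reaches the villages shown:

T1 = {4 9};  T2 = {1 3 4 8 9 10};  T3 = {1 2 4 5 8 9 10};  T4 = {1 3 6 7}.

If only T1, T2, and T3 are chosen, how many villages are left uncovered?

Union of T1, T2, T3 = {1, 2, 3, 4, 5, 8, 9, 10}.
Not covered: 6, 7 — 2 villages.

2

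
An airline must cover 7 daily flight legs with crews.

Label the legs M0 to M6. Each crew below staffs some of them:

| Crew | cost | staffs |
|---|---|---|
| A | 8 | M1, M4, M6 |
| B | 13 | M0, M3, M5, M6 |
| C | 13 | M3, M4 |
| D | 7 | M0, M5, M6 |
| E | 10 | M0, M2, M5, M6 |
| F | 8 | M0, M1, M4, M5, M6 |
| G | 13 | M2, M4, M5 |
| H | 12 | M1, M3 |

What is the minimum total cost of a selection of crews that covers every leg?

A, E, H together cover every leg (A ∪ E ∪ H = {M0, M1, M2, M3, M4, M5, M6}); total cost 8 + 10 + 12 = 30.
No covering selection has total cost below 30.

30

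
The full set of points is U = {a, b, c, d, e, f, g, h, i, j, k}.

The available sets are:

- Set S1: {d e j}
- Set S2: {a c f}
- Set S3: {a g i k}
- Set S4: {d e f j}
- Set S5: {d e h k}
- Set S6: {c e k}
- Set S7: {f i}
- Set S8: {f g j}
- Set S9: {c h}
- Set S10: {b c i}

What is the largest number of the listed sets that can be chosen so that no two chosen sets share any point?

3

S1, S7, S9 are pairwise disjoint (S1={d,e,j}; S7={f,i}; S9={c,h}).
Every remaining set overlaps one of these, and no 4 of the listed sets are pairwise disjoint, so 3 is the maximum.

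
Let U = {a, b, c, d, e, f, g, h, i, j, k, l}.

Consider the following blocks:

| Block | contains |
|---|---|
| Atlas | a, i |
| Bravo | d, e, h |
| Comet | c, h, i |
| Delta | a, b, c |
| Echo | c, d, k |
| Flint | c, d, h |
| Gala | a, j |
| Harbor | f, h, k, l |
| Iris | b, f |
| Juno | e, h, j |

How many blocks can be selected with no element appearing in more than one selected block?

Atlas, Echo, Iris, Juno are pairwise disjoint (Atlas={a,i}; Echo={c,d,k}; Iris={b,f}; Juno={e,h,j}).
Every remaining block overlaps one of these, and no 5 of the listed blocks are pairwise disjoint, so 4 is the maximum.

4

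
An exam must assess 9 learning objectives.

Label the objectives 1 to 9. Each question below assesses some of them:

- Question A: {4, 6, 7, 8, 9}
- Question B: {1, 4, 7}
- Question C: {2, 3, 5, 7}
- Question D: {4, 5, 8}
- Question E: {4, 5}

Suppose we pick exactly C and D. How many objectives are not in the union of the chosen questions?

Union of C, D = {2, 3, 4, 5, 7, 8}.
Not covered: 1, 6, 9 — 3 objectives.

3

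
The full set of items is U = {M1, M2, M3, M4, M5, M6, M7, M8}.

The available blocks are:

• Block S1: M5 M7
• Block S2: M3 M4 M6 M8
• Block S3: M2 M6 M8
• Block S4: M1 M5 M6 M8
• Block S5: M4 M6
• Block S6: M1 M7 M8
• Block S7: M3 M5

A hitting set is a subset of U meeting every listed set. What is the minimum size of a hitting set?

3

H = {M5, M6, M7} meets every block (each contains at least one member of H), and |H| = 3.
The blocks S5, S6, S7 are pairwise disjoint, so any hitting set needs a separate item for each — at least 3. Hence 3 is optimal.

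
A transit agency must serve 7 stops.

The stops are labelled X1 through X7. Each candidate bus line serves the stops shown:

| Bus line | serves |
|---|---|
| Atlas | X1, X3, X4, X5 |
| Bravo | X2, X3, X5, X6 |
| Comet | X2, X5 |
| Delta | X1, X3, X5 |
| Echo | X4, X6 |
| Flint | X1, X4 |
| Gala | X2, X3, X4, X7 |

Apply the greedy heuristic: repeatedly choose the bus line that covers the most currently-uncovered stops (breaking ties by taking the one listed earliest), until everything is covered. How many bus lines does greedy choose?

3

Greedy: pick Atlas (covers 4 new) → pick Bravo (covers 2 new) → pick Gala (covers 1 new). Total picks: 3.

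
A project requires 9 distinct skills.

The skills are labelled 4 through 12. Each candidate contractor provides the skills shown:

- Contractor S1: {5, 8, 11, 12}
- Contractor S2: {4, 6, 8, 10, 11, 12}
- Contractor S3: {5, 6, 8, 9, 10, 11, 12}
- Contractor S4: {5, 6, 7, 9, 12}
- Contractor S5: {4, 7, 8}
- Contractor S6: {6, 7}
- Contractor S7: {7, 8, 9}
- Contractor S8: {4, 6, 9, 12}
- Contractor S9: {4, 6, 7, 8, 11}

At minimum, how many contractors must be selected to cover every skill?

Take {S3, S9}. Their union is {4, 5, 6, 7, 8, 9, 10, 11, 12}, which is all 9 skills.
No single contractor has all 9 skills (the largest, S3, has 7), so 2 is optimal.

2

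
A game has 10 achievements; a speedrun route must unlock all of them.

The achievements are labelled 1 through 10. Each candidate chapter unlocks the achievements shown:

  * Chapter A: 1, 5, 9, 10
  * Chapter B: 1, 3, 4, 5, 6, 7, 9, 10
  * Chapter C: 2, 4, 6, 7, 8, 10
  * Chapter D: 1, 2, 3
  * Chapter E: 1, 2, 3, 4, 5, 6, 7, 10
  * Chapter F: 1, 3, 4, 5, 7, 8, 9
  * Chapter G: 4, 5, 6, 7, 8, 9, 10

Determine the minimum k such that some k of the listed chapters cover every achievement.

2

B and C together: B ∪ C = {1, 2, 3, 4, 5, 6, 7, 8, 9, 10} — every achievement is covered.
No single chapter has all 10 achievements (the largest, B, has 8), so 2 is optimal.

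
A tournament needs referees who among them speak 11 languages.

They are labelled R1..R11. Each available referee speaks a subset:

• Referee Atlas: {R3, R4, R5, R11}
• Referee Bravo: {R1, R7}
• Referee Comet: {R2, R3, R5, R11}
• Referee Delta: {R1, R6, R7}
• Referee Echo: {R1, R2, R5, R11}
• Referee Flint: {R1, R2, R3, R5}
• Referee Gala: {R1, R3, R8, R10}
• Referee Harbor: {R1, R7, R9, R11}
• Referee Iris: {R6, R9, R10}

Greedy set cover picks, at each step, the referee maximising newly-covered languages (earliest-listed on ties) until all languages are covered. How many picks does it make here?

Greedy: pick Atlas (covers 4 new) → pick Delta (covers 3 new) → pick Gala (covers 2 new) → pick Comet (covers 1 new) → pick Harbor (covers 1 new). Total picks: 5.

5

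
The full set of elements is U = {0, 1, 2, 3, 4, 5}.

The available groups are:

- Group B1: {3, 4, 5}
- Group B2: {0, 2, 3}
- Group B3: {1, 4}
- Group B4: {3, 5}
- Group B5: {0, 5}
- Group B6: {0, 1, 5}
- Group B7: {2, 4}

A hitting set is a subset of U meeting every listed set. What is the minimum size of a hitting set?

Take H = {1, 2, 5}. Each listed group contains at least one of these, so H is a hitting set of size 3.
No choice of 2 elements meets every group, so 3 is the minimum.

3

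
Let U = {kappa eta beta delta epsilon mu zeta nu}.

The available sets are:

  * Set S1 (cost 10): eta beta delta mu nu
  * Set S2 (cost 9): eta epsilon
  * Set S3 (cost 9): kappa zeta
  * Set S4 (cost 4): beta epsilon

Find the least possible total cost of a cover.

23

S1, S3, S4 together cover every element (S1 ∪ S3 ∪ S4 = {kappa, eta, beta, delta, epsilon, mu, zeta, nu}); total cost 10 + 9 + 4 = 23.
No covering selection has total cost below 23.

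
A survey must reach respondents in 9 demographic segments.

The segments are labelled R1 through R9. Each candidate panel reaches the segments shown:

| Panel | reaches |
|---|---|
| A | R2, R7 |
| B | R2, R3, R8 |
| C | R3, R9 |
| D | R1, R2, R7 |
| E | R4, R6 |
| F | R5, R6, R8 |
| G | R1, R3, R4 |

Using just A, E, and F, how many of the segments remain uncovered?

Union of A, E, F = {R2, R4, R5, R6, R7, R8}.
Not covered: R1, R3, R9 — 3 segments.

3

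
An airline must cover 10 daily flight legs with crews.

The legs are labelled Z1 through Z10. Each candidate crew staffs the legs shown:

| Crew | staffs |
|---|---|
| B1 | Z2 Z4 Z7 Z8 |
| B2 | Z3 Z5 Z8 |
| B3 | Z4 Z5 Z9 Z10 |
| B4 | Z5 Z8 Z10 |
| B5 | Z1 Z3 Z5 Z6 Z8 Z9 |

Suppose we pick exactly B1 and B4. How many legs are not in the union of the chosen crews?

Union of B1, B4 = {Z2, Z4, Z5, Z7, Z8, Z10}.
Not covered: Z1, Z3, Z6, Z9 — 4 legs.

4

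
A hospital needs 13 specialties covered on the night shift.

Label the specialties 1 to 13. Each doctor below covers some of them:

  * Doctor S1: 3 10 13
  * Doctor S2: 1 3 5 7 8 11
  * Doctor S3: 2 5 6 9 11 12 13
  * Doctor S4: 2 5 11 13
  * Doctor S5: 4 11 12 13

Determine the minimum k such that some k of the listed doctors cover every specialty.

4

S1 and S2 and S3 and S5 together: S1 ∪ S2 ∪ S3 ∪ S5 = {1, 2, 3, 4, 5, 6, 7, 8, 9, 10, 11, 12, 13} — every specialty is covered.
No 3 of the 5 doctors cover everything (all 10 combinations miss at least one specialty), so 4 is optimal.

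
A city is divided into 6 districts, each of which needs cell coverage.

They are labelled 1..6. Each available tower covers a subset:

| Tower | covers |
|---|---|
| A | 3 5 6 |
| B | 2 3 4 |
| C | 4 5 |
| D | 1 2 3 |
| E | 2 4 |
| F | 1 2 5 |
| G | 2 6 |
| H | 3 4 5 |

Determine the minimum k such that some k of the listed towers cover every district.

3

Take {A, B, F}. Their union is {1, 2, 3, 4, 5, 6}, which is all 6 districts.
No 2 of the 8 towers cover everything (all 28 combinations miss at least one district), so 3 is optimal.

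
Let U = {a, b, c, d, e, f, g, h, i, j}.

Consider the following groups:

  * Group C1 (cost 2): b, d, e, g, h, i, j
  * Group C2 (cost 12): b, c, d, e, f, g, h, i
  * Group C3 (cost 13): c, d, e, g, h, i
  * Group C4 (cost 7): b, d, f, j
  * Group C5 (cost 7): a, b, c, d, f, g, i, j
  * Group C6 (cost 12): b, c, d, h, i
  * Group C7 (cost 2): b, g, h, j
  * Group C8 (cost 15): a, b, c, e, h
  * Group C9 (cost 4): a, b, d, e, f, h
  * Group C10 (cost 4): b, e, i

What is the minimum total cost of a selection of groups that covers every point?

C1, C5 together cover every point (C1 ∪ C5 = {a, b, c, d, e, f, g, h, i, j}); total cost 2 + 7 = 9.
The greedy pick C1, C9, C5 costs 13; no covering selection beats 9.

9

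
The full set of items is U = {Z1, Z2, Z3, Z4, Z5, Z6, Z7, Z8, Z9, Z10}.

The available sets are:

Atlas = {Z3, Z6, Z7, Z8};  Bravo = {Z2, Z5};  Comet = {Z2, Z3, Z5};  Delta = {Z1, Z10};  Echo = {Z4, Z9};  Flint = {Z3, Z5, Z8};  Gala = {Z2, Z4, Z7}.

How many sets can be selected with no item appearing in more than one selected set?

Atlas, Bravo, Delta, Echo are pairwise disjoint (Atlas={Z3,Z6,Z7,Z8}; Bravo={Z2,Z5}; Delta={Z1,Z10}; Echo={Z4,Z9}).
Every remaining set overlaps one of these, and no 5 of the listed sets are pairwise disjoint, so 4 is the maximum.

4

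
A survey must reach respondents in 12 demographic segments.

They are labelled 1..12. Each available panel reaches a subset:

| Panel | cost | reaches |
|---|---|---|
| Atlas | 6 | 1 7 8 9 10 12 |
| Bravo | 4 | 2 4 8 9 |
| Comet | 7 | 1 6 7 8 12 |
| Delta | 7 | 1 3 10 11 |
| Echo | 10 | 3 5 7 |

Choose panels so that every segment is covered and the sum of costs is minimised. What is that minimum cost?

28

Bravo, Comet, Delta, Echo together cover every segment (Bravo ∪ Comet ∪ Delta ∪ Echo = {1, 2, 3, 4, 5, 6, 7, 8, 9, 10, 11, 12}); total cost 4 + 7 + 7 + 10 = 28.
The greedy pick Atlas, Bravo, Delta, Comet, Echo costs 34; no covering selection beats 28.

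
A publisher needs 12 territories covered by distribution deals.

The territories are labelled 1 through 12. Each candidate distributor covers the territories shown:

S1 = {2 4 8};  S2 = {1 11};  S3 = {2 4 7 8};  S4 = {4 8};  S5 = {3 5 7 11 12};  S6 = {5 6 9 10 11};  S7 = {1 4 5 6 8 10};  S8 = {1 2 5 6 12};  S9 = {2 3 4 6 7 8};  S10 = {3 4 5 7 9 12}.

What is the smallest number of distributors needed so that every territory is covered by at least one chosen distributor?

3

S6 and S8 and S9 together: S6 ∪ S8 ∪ S9 = {1, 2, 3, 4, 5, 6, 7, 8, 9, 10, 11, 12} — every territory is covered.
No 2 of the 10 distributors cover everything (all 45 combinations miss at least one territory), so 3 is optimal.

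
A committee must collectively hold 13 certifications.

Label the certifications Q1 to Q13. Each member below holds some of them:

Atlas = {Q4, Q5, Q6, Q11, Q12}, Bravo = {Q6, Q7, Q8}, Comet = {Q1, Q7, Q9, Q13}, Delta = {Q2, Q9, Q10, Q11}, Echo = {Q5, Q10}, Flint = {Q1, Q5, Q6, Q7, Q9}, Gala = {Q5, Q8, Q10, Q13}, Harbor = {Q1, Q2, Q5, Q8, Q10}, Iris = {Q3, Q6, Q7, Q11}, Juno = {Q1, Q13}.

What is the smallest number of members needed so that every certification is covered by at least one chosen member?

4

Atlas and Comet and Harbor and Iris together: Atlas ∪ Comet ∪ Harbor ∪ Iris = {Q1, Q2, Q3, Q4, Q5, Q6, Q7, Q8, Q9, Q10, Q11, Q12, Q13} — every certification is covered.
No 3 of the 10 members cover everything (all 120 combinations miss at least one certification), so 4 is optimal.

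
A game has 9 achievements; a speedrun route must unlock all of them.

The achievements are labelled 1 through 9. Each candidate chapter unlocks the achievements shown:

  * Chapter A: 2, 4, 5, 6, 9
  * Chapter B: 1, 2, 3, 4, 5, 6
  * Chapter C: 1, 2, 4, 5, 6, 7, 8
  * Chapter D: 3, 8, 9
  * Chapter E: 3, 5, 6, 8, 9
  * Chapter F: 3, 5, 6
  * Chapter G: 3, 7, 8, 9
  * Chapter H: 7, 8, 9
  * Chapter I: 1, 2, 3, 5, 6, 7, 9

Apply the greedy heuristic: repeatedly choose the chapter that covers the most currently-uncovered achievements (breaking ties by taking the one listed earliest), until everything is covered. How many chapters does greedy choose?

2

Greedy: pick C (covers 7 new) → pick D (covers 2 new). Total picks: 2.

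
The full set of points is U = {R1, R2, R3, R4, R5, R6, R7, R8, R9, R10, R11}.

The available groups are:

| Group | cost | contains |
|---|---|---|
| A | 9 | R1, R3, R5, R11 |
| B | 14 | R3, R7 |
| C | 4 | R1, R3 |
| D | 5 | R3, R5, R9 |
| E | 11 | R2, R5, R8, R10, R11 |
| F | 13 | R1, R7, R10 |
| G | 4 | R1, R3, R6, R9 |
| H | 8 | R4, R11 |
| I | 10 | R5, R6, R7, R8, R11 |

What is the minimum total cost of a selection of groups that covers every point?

E, G, H, I together cover every point (E ∪ G ∪ H ∪ I = {R1, R2, R3, R4, R5, R6, R7, R8, R9, R10, R11}); total cost 11 + 4 + 8 + 10 = 33.
No covering selection has total cost below 33.

33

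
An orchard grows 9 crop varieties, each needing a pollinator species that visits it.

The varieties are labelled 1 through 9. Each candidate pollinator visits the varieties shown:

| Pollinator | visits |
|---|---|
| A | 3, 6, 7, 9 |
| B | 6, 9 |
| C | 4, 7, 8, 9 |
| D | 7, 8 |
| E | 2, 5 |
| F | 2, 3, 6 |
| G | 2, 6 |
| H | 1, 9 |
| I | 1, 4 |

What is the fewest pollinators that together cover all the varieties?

4

C and E and F and I together: C ∪ E ∪ F ∪ I = {1, 2, 3, 4, 5, 6, 7, 8, 9} — every variety is covered.
No 3 of the 9 pollinators cover everything (all 84 combinations miss at least one variety), so 4 is optimal.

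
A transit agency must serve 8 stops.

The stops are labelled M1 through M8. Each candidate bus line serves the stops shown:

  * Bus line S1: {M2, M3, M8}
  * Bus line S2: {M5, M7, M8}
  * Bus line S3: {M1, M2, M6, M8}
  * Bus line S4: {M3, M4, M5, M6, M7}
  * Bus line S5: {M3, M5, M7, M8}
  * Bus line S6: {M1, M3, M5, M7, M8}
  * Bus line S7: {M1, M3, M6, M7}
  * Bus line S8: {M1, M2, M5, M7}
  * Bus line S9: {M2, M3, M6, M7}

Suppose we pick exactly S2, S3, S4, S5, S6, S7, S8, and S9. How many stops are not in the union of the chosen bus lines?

0

Union of S2, S3, S4, S5, S6, S7, S8, S9 = {M1, M2, M3, M4, M5, M6, M7, M8} — that's every stop, so 0 are uncovered.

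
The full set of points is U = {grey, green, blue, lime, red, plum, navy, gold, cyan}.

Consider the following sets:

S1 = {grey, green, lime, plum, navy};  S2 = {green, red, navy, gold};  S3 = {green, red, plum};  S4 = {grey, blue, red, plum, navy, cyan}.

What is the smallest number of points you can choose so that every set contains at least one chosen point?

2

H = {green, navy} meets every set (each contains at least one member of H), and |H| = 2.
No single point lies in every set, so at least 2 are needed and 2 is optimal.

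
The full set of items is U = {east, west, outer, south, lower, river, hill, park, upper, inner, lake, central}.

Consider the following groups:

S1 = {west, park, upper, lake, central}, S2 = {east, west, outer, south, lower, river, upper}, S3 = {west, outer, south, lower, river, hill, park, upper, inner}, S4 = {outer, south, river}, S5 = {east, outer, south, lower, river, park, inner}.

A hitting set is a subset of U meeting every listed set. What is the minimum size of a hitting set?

The 2 items {west, river} hit every group.
The groups S1, S4 are pairwise disjoint, so any hitting set needs a separate item for each — at least 2. Hence 2 is optimal.

2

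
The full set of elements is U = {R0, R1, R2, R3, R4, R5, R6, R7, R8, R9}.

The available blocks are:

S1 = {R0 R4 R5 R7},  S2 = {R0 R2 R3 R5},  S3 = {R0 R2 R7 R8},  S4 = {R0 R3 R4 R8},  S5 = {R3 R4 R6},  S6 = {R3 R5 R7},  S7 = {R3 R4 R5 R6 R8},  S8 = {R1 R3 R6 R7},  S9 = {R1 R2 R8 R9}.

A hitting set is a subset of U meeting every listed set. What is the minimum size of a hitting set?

3

H = {R2, R3, R7} meets every block (each contains at least one member of H), and |H| = 3.
No choice of 2 elements meets every block, so 3 is the minimum.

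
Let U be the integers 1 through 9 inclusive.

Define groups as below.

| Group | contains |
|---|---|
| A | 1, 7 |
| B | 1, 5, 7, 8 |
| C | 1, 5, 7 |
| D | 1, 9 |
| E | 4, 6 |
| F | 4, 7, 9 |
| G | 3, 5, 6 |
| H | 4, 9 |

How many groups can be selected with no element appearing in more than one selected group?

A, G, H are pairwise disjoint (A={1,7}; G={3,5,6}; H={4,9}).
Every remaining group overlaps one of these, and no 4 of the listed groups are pairwise disjoint, so 3 is the maximum.

3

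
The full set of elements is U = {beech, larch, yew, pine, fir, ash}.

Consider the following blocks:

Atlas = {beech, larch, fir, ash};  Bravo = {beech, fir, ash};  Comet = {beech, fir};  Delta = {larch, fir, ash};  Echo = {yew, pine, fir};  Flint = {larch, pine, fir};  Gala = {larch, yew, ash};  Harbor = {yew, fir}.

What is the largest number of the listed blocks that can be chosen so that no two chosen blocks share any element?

2

Comet, Gala are pairwise disjoint (Comet={beech,fir}; Gala={larch,yew,ash}).
Every remaining block overlaps one of these, and no 3 of the listed blocks are pairwise disjoint, so 2 is the maximum.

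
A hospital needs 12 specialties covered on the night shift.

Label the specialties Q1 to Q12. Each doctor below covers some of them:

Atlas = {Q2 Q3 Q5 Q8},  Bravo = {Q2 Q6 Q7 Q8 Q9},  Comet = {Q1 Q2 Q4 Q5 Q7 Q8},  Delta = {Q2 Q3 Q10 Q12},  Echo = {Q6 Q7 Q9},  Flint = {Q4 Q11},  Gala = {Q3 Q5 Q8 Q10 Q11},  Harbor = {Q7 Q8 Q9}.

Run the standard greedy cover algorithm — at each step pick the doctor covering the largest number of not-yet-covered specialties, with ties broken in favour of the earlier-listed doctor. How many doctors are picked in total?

Greedy: pick Comet (covers 6 new) → pick Delta (covers 3 new) → pick Bravo (covers 2 new) → pick Flint (covers 1 new). Total picks: 4.

4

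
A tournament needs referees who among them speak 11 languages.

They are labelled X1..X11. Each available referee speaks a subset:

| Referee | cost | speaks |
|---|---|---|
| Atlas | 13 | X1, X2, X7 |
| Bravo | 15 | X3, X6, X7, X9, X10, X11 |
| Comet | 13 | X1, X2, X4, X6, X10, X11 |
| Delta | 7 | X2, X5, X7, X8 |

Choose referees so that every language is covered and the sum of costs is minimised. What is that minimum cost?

35

Bravo, Comet, Delta together cover every language (Bravo ∪ Comet ∪ Delta = {X1, X2, X3, X4, X5, X6, X7, X8, X9, X10, X11}); total cost 15 + 13 + 7 = 35.
No covering selection has total cost below 35.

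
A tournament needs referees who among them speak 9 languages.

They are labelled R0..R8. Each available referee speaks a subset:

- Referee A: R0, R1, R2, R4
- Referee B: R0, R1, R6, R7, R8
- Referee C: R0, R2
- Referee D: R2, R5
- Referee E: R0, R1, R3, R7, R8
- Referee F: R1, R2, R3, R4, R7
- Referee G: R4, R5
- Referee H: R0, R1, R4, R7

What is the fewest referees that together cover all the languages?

Take {B, D, F}. Their union is {R0, R1, R2, R3, R4, R5, R6, R7, R8}, which is all 9 languages.
Only B contains R6, so B is forced; the remaining 4 languages need at least 2 more referees (each remaining referee adds at most 3) — so at least 3 referees are needed, and 3 is optimal.

3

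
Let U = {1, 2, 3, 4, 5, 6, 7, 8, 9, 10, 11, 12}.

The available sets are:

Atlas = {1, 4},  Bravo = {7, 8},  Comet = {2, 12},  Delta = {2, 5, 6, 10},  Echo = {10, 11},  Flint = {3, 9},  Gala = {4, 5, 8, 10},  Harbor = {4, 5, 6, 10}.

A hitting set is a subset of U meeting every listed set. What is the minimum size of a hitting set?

5

Take H = {1, 3, 8, 10, 12}. Each listed set contains at least one of these, so H is a hitting set of size 5.
The sets Atlas, Bravo, Comet, Echo, Flint are pairwise disjoint, so any hitting set needs a separate element for each — at least 5. Hence 5 is optimal.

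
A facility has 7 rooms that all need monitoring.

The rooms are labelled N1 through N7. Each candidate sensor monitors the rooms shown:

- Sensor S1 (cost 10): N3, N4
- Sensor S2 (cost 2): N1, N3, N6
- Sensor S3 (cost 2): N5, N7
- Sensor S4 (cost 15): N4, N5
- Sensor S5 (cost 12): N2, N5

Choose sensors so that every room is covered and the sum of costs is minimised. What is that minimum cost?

S1, S2, S3, S5 together cover every room (S1 ∪ S2 ∪ S3 ∪ S5 = {N1, N2, N3, N4, N5, N6, N7}); total cost 10 + 2 + 2 + 12 = 26.
No covering selection has total cost below 26.

26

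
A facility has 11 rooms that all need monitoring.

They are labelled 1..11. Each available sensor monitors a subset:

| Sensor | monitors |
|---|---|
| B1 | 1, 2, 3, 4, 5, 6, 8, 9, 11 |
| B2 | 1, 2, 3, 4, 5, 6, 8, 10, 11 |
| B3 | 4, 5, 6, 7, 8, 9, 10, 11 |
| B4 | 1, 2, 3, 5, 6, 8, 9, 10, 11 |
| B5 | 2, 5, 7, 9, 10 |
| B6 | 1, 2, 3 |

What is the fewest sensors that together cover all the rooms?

B2 and B5 together: B2 ∪ B5 = {1, 2, 3, 4, 5, 6, 7, 8, 9, 10, 11} — every room is covered.
No single sensor has all 11 rooms (the largest, B1, has 9), so 2 is optimal.

2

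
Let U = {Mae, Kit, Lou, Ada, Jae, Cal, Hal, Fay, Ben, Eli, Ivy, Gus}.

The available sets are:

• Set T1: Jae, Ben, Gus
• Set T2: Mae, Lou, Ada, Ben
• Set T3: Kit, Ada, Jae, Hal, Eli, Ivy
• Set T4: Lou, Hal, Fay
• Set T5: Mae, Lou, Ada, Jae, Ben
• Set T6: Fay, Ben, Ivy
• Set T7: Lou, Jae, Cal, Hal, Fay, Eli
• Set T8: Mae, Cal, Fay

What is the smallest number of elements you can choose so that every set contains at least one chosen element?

Take H = {Fay, Ben, Eli}. Each listed set contains at least one of these, so H is a hitting set of size 3.
No choice of 2 elements meets every set, so 3 is the minimum.

3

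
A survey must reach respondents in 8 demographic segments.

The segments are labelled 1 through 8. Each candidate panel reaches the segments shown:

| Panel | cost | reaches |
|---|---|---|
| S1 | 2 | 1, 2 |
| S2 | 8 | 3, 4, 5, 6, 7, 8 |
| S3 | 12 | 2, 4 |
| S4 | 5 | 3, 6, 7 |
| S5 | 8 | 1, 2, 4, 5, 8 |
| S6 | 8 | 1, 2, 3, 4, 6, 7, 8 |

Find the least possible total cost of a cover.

10

S1, S2 together cover every segment (S1 ∪ S2 = {1, 2, 3, 4, 5, 6, 7, 8}); total cost 2 + 8 = 10.
No covering selection has total cost below 10.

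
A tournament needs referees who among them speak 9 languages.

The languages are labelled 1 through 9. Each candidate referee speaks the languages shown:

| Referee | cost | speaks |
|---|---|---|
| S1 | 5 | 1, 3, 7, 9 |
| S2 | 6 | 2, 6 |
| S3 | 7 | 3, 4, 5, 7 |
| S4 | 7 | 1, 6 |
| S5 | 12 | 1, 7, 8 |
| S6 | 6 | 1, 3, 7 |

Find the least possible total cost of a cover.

30

S1, S2, S3, S5 together cover every language (S1 ∪ S2 ∪ S3 ∪ S5 = {1, 2, 3, 4, 5, 6, 7, 8, 9}); total cost 5 + 6 + 7 + 12 = 30.
No covering selection has total cost below 30.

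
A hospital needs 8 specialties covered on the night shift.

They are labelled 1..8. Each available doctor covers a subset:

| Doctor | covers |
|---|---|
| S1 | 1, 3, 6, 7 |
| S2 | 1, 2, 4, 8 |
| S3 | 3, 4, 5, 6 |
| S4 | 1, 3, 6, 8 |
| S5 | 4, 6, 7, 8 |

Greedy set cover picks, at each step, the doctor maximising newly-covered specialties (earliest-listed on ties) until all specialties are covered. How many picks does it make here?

Greedy: pick S1 (covers 4 new) → pick S2 (covers 3 new) → pick S3 (covers 1 new). Total picks: 3.

3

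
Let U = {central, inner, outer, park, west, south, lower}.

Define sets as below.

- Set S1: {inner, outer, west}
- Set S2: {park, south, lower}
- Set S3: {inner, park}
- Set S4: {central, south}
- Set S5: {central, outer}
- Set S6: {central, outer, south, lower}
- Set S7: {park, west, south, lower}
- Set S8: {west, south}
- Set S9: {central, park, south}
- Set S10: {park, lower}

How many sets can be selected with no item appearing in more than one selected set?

S5, S8, S10 are pairwise disjoint (S5={central,outer}; S8={west,south}; S10={park,lower}).
Every remaining set overlaps one of these, and no 4 of the listed sets are pairwise disjoint, so 3 is the maximum.

3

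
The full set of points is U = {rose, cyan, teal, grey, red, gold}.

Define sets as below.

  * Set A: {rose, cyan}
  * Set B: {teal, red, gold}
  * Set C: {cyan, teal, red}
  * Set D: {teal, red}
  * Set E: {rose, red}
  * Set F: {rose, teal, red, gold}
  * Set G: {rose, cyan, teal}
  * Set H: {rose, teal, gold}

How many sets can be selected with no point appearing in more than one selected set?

2

A, D are pairwise disjoint (A={rose,cyan}; D={teal,red}).
Every remaining set overlaps one of these, and no 3 of the listed sets are pairwise disjoint, so 2 is the maximum.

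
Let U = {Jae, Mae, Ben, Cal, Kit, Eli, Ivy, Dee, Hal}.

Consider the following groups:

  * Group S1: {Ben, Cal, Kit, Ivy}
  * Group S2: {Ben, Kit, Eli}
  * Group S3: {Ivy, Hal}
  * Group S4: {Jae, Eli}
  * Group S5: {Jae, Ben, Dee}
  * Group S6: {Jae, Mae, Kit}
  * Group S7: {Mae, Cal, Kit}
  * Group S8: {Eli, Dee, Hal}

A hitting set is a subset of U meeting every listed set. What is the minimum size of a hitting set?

3

H = {Jae, Kit, Hal} meets every group (each contains at least one member of H), and |H| = 3.
The groups S3, S4, S7 are pairwise disjoint, so any hitting set needs a separate element for each — at least 3. Hence 3 is optimal.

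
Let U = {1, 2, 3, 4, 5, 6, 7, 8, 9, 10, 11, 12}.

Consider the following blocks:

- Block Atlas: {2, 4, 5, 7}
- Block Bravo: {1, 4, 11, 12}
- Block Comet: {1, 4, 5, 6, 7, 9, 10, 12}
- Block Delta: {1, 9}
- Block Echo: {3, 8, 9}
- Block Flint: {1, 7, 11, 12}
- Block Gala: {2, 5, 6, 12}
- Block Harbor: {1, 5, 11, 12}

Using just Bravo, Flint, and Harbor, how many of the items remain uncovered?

6

Union of Bravo, Flint, Harbor = {1, 4, 5, 7, 11, 12}.
Not covered: 2, 3, 6, 8, 9, 10 — 6 items.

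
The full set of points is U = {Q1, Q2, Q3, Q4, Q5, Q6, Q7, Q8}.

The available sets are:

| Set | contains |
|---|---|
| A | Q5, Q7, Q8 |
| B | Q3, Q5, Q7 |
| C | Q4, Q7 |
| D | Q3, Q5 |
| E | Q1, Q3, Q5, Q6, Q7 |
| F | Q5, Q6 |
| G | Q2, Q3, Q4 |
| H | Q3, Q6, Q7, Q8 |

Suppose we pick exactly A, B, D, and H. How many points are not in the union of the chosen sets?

3

Union of A, B, D, H = {Q3, Q5, Q6, Q7, Q8}.
Not covered: Q1, Q2, Q4 — 3 points.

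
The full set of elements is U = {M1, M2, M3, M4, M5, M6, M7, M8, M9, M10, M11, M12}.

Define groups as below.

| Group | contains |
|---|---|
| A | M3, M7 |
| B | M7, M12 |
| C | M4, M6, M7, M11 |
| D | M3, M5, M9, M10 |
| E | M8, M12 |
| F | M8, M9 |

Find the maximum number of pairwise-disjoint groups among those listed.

3

C, D, E are pairwise disjoint (C={M4,M6,M7,M11}; D={M3,M5,M9,M10}; E={M8,M12}).
Every remaining group overlaps one of these, and no 4 of the listed groups are pairwise disjoint, so 3 is the maximum.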